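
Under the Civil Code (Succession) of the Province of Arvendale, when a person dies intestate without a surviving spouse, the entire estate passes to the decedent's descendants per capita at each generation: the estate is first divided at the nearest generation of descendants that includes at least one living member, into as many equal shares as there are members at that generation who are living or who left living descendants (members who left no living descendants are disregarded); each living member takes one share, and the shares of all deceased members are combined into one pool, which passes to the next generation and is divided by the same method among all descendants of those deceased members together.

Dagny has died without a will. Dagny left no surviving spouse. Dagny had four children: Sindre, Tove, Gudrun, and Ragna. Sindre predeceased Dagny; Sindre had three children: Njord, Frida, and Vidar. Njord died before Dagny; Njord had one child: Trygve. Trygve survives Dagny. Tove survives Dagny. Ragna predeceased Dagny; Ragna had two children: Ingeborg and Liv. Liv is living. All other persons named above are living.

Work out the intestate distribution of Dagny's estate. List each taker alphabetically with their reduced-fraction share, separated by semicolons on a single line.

Frida 1/10; Gudrun 1/4; Ingeborg 1/10; Liv 1/10; Tove 1/4; Trygve 1/10; Vidar 1/10

There is no surviving spouse, so the entire estate passes to Dagny's descendants per capita at each generation.
At generation 1 (Sindre, Tove, Gudrun, Ragna) there are 4 shares of (1)/4 = 1/4 each.
Living: Tove and Gudrun — each takes 1/4.
Deceased: Sindre and Ragna. Their combined 1/2 is pooled and carried to generation 2.
At generation 2 (Njord, Frida, Vidar, Ingeborg, Liv) there are 5 shares of (1/2)/5 = 1/10 each.
Living: Frida, Vidar, Ingeborg, and Liv — each takes 1/10.
Deceased: Njord. That 1/10 share is carried to generation 3.
At generation 3 (Trygve) there are 1 shares of (1/10)/1 = 1/10 each.
Living: Trygve — each takes 1/10.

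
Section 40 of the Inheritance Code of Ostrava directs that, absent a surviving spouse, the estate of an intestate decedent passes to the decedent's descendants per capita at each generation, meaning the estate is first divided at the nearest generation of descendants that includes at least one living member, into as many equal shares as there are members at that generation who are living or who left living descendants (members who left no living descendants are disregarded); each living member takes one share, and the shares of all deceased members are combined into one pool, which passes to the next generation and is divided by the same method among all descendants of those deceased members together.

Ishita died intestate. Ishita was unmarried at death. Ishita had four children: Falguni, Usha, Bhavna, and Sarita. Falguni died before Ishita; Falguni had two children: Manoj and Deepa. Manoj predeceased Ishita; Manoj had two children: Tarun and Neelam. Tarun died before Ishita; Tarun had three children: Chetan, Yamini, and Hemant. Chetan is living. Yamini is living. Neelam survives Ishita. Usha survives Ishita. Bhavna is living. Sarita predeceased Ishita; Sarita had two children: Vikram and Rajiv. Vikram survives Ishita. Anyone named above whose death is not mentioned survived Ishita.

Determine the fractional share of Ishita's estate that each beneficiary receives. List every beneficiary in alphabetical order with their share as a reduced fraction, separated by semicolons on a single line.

There is no surviving spouse, so the entire estate passes to Ishita's descendants per capita at each generation.
At generation 1 (Falguni, Usha, Bhavna, Sarita) there are 4 shares of (1)/4 = 1/4 each.
Living: Usha and Bhavna — each takes 1/4.
Deceased: Falguni and Sarita. Their combined 1/2 is pooled and carried to generation 2.
At generation 2 (Manoj, Deepa, Vikram, Rajiv) there are 4 shares of (1/2)/4 = 1/8 each.
Living: Deepa, Vikram, and Rajiv — each takes 1/8.
Deceased: Manoj. That 1/8 share is carried to generation 3.
At generation 3 (Tarun, Neelam) there are 2 shares of (1/8)/2 = 1/16 each.
Living: Neelam — each takes 1/16.
Deceased: Tarun. That 1/16 share is carried to generation 4.
At generation 4 (Chetan, Yamini, Hemant) there are 3 shares of (1/16)/3 = 1/48 each.
Living: Chetan, Yamini, and Hemant — each takes 1/48.

Bhavna 1/4; Chetan 1/48; Deepa 1/8; Hemant 1/48; Neelam 1/16; Rajiv 1/8; Usha 1/4; Vikram 1/8; Yamini 1/48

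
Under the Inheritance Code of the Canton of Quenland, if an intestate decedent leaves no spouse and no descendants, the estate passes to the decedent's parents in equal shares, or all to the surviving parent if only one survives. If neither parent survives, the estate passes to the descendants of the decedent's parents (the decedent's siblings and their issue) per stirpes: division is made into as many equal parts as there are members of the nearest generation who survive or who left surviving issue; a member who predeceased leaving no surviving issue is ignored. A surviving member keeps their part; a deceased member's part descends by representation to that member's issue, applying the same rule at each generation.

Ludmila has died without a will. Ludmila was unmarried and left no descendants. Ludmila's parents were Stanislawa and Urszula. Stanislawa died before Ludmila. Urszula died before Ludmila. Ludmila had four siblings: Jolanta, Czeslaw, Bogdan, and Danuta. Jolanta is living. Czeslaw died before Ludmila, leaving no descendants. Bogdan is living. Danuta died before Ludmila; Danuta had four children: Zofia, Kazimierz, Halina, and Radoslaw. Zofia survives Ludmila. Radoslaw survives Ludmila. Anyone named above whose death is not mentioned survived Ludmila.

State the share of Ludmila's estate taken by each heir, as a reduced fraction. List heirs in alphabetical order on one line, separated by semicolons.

Neither parent survives and there are no descendants, so the estate passes to Ludmila's siblings and their issue per stirpes.
Czeslaw left no surviving issue, so that branch lapses and is disregarded.
The estate is divided into 3 equal shares of 1/3 among Jolanta, Bogdan, Danuta.
Jolanta is living and takes 1/3.
Bogdan is living and takes 1/3.
Danuta predeceased; the 1/3 allotted to Danuta's branch passes to Danuta's issue by representation.
The 1/3 is divided into 4 equal shares of 1/12 among Zofia, Kazimierz, Halina, Radoslaw.
Zofia is living and takes 1/12.
Kazimierz is living and takes 1/12.
Halina is living and takes 1/12.
Radoslaw is living and takes 1/12.

Bogdan 1/3; Halina 1/12; Jolanta 1/3; Kazimierz 1/12; Radoslaw 1/12; Zofia 1/12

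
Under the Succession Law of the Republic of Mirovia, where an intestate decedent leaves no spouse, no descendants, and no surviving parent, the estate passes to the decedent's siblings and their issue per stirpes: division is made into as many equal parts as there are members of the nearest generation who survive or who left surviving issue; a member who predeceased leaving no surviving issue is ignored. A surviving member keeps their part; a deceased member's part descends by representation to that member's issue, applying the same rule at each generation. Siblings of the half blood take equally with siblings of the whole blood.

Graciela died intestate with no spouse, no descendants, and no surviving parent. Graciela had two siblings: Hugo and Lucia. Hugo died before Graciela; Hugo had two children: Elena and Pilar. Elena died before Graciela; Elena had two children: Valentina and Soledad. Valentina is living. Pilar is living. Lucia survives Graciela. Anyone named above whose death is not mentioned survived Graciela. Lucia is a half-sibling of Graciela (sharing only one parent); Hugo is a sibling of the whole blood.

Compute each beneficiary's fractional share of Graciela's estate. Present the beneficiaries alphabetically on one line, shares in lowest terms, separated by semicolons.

Lucia 1/2; Pilar 1/4; Soledad 1/8; Valentina 1/8

No spouse, descendants, or parent survives, so the estate passes to Graciela's siblings per stirpes.
Half-blood and whole-blood siblings take equally under the stated rule.
The estate is divided into 2 equal shares of 1/2 among Hugo, Lucia.
Hugo predeceased; the 1/2 allotted to Hugo's branch passes to Hugo's issue by representation.
The 1/2 is divided into 2 equal shares of 1/4 among Elena, Pilar.
Elena predeceased; the 1/4 allotted to Elena's branch passes to Elena's issue by representation.
The 1/4 is divided into 2 equal shares of 1/8 among Valentina, Soledad.
Valentina is living and takes 1/8.
Soledad is living and takes 1/8.
Pilar is living and takes 1/4.
Lucia is living and takes 1/2.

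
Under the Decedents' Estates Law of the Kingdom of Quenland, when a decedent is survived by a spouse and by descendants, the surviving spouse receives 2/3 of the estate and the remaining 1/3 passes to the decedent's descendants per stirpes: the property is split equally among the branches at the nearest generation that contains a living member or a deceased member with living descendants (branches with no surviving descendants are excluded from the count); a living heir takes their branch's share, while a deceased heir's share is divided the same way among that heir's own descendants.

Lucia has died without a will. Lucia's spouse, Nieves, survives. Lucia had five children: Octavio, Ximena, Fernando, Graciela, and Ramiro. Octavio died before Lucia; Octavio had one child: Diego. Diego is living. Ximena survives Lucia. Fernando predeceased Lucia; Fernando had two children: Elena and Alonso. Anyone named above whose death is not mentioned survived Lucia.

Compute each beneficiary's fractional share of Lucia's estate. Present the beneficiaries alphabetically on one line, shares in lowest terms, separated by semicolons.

Nieves, as surviving spouse, takes 2/3.
The remaining 1/3 passes to Lucia's descendants per stirpes.
The 1/3 is divided into 5 equal shares of 1/15 among Octavio, Ximena, Fernando, Graciela, Ramiro.
Octavio predeceased; the 1/15 allotted to Octavio's branch passes to Octavio's issue by representation.
Diego is the sole taker at this level and receives the full 1/15.
Ximena is living and takes 1/15.
Fernando predeceased; the 1/15 allotted to Fernando's branch passes to Fernando's issue by representation.
The 1/15 is divided into 2 equal shares of 1/30 among Elena, Alonso.
Elena is living and takes 1/30.
Alonso is living and takes 1/30.
Graciela is living and takes 1/15.
Ramiro is living and takes 1/15.

Alonso 1/30; Diego 1/15; Elena 1/30; Graciela 1/15; Nieves 2/3; Ramiro 1/15; Ximena 1/15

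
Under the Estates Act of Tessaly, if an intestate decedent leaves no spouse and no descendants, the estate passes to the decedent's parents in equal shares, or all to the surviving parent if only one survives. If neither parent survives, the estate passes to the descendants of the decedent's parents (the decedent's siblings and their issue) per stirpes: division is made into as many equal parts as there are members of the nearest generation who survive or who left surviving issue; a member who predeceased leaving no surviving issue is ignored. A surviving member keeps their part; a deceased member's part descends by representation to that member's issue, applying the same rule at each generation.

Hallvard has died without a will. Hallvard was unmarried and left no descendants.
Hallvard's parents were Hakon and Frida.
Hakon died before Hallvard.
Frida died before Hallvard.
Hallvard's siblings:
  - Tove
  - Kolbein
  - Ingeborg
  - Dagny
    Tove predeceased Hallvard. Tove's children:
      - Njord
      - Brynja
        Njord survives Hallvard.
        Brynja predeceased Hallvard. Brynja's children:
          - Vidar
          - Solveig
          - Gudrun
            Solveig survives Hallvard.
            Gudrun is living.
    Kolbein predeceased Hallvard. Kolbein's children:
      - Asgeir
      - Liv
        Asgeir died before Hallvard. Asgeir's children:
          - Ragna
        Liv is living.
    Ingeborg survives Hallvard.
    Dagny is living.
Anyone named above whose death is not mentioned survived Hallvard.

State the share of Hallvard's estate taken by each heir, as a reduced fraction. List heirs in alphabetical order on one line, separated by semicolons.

Dagny 1/4; Gudrun 1/24; Ingeborg 1/4; Liv 1/8; Njord 1/8; Ragna 1/8; Solveig 1/24; Vidar 1/24

Neither parent survives and there are no descendants, so the estate passes to Hallvard's siblings and their issue per stirpes.
The estate is divided into 4 equal shares of 1/4 among Tove, Kolbein, Ingeborg, Dagny.
Tove predeceased; the 1/4 allotted to Tove's branch passes to Tove's issue by representation.
The 1/4 is divided into 2 equal shares of 1/8 among Njord, Brynja.
Njord is living and takes 1/8.
Brynja predeceased; the 1/8 allotted to Brynja's branch passes to Brynja's issue by representation.
The 1/8 is divided into 3 equal shares of 1/24 among Vidar, Solveig, Gudrun.
Vidar is living and takes 1/24.
Solveig is living and takes 1/24.
Gudrun is living and takes 1/24.
Kolbein predeceased; the 1/4 allotted to Kolbein's branch passes to Kolbein's issue by representation.
The 1/4 is divided into 2 equal shares of 1/8 among Asgeir, Liv.
Asgeir predeceased; the 1/8 allotted to Asgeir's branch passes to Asgeir's issue by representation.
Ragna is the sole taker at this level and receives the full 1/8.
Liv is living and takes 1/8.
Ingeborg is living and takes 1/4.
Dagny is living and takes 1/4.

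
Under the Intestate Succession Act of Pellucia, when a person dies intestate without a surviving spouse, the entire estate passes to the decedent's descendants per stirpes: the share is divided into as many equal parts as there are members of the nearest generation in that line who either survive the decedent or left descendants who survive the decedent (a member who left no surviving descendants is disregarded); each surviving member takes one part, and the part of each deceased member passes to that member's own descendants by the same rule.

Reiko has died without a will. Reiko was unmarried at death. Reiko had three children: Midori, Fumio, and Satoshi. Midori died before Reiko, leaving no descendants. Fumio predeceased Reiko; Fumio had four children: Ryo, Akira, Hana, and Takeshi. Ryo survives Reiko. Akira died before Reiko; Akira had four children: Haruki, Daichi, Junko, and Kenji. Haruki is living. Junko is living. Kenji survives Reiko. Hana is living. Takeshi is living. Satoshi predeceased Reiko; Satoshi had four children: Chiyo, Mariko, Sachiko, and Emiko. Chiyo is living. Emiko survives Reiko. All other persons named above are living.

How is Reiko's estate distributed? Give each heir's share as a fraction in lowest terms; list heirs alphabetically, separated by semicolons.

Chiyo 1/8; Daichi 1/32; Emiko 1/8; Hana 1/8; Haruki 1/32; Junko 1/32; Kenji 1/32; Mariko 1/8; Ryo 1/8; Sachiko 1/8; Takeshi 1/8

There is no surviving spouse, so the entire estate passes to Reiko's descendants per stirpes.
Midori left no surviving issue, so that branch lapses and is disregarded.
The estate is divided into 2 equal shares of 1/2 among Fumio, Satoshi.
Fumio predeceased; the 1/2 allotted to Fumio's branch passes to Fumio's issue by representation.
The 1/2 is divided into 4 equal shares of 1/8 among Ryo, Akira, Hana, Takeshi.
Ryo is living and takes 1/8.
Akira predeceased; the 1/8 allotted to Akira's branch passes to Akira's issue by representation.
The 1/8 is divided into 4 equal shares of 1/32 among Haruki, Daichi, Junko, Kenji.
Haruki is living and takes 1/32.
Daichi is living and takes 1/32.
Junko is living and takes 1/32.
Kenji is living and takes 1/32.
Hana is living and takes 1/8.
Takeshi is living and takes 1/8.
Satoshi predeceased; the 1/2 allotted to Satoshi's branch passes to Satoshi's issue by representation.
The 1/2 is divided into 4 equal shares of 1/8 among Chiyo, Mariko, Sachiko, Emiko.
Chiyo is living and takes 1/8.
Mariko is living and takes 1/8.
Sachiko is living and takes 1/8.
Emiko is living and takes 1/8.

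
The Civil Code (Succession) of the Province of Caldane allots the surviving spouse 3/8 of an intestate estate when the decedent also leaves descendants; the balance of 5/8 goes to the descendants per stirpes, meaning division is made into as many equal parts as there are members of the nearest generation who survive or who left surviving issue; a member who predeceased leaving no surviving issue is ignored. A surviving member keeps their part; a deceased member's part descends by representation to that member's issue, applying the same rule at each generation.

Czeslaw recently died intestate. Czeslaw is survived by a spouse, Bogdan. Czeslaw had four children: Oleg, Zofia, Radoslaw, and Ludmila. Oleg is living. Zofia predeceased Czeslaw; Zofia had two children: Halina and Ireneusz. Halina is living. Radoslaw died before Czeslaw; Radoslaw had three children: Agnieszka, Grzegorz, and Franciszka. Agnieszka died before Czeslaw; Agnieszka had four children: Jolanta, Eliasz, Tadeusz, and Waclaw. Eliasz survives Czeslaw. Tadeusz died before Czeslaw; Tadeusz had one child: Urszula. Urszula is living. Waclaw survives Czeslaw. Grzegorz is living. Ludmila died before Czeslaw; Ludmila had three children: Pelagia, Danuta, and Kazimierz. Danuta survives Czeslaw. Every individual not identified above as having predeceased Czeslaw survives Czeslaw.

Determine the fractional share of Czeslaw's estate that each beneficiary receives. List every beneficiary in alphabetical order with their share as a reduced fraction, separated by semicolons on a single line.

Bogdan, as surviving spouse, takes 3/8.
The remaining 5/8 passes to Czeslaw's descendants per stirpes.
The 5/8 is divided into 4 equal shares of 5/32 among Oleg, Zofia, Radoslaw, Ludmila.
Oleg is living and takes 5/32.
Zofia predeceased; the 5/32 allotted to Zofia's branch passes to Zofia's issue by representation.
The 5/32 is divided into 2 equal shares of 5/64 among Halina, Ireneusz.
Halina is living and takes 5/64.
Ireneusz is living and takes 5/64.
Radoslaw predeceased; the 5/32 allotted to Radoslaw's branch passes to Radoslaw's issue by representation.
The 5/32 is divided into 3 equal shares of 5/96 among Agnieszka, Grzegorz, Franciszka.
Agnieszka predeceased; the 5/96 allotted to Agnieszka's branch passes to Agnieszka's issue by representation.
The 5/96 is divided into 4 equal shares of 5/384 among Jolanta, Eliasz, Tadeusz, Waclaw.
Jolanta is living and takes 5/384.
Eliasz is living and takes 5/384.
Tadeusz predeceased; the 5/384 allotted to Tadeusz's branch passes to Tadeusz's issue by representation.
Urszula is the sole taker at this level and receives the full 5/384.
Waclaw is living and takes 5/384.
Grzegorz is living and takes 5/96.
Franciszka is living and takes 5/96.
Ludmila predeceased; the 5/32 allotted to Ludmila's branch passes to Ludmila's issue by representation.
The 5/32 is divided into 3 equal shares of 5/96 among Pelagia, Danuta, Kazimierz.
Pelagia is living and takes 5/96.
Danuta is living and takes 5/96.
Kazimierz is living and takes 5/96.

Bogdan 3/8; Danuta 5/96; Eliasz 5/384; Franciszka 5/96; Grzegorz 5/96; Halina 5/64; Ireneusz 5/64; Jolanta 5/384; Kazimierz 5/96; Oleg 5/32; Pelagia 5/96; Urszula 5/384; Waclaw 5/384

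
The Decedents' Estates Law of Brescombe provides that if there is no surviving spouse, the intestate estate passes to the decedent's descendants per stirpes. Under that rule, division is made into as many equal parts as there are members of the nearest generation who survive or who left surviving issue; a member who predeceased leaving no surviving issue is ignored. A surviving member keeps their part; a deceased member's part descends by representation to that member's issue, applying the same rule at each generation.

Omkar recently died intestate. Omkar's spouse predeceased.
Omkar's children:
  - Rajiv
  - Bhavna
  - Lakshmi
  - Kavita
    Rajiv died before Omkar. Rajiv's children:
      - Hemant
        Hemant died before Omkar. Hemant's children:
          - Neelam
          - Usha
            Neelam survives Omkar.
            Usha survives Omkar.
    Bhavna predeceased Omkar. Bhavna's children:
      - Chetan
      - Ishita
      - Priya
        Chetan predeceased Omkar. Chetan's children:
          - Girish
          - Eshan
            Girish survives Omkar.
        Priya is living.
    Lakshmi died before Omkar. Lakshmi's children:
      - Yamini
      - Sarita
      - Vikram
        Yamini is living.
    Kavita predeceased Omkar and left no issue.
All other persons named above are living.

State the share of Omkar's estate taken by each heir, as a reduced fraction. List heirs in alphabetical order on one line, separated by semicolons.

Eshan 1/18; Girish 1/18; Ishita 1/9; Neelam 1/6; Priya 1/9; Sarita 1/9; Usha 1/6; Vikram 1/9; Yamini 1/9

There is no surviving spouse, so the entire estate passes to Omkar's descendants per stirpes.
Kavita left no surviving issue, so that branch lapses and is disregarded.
The estate is divided into 3 equal shares of 1/3 among Rajiv, Bhavna, Lakshmi.
Rajiv predeceased; the 1/3 allotted to Rajiv's branch passes to Rajiv's issue by representation.
Hemant's line is the sole branch at this level, so the full 1/3 passes to Hemant's issue by representation.
The 1/3 is divided into 2 equal shares of 1/6 among Neelam, Usha.
Neelam is living and takes 1/6.
Usha is living and takes 1/6.
Bhavna predeceased; the 1/3 allotted to Bhavna's branch passes to Bhavna's issue by representation.
The 1/3 is divided into 3 equal shares of 1/9 among Chetan, Ishita, Priya.
Chetan predeceased; the 1/9 allotted to Chetan's branch passes to Chetan's issue by representation.
The 1/9 is divided into 2 equal shares of 1/18 among Girish, Eshan.
Girish is living and takes 1/18.
Eshan is living and takes 1/18.
Ishita is living and takes 1/9.
Priya is living and takes 1/9.
Lakshmi predeceased; the 1/3 allotted to Lakshmi's branch passes to Lakshmi's issue by representation.
The 1/3 is divided into 3 equal shares of 1/9 among Yamini, Sarita, Vikram.
Yamini is living and takes 1/9.
Sarita is living and takes 1/9.
Vikram is living and takes 1/9.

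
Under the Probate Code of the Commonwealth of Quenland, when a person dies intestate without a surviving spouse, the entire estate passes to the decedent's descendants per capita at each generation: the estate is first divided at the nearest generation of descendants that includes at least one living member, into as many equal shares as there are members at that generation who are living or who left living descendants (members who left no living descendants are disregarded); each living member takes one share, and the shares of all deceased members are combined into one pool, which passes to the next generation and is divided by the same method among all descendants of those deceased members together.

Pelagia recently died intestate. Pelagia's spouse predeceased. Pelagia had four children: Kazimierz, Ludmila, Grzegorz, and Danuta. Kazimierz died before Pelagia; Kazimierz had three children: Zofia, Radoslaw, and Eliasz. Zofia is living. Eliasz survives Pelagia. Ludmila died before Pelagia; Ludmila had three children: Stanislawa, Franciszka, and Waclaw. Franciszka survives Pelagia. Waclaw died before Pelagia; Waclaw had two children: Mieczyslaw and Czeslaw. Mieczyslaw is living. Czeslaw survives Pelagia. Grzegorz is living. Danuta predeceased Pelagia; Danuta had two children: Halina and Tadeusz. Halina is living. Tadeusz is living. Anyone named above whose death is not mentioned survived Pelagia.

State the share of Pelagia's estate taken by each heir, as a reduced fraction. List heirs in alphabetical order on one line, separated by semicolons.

There is no surviving spouse, so the entire estate passes to Pelagia's descendants per capita at each generation.
At generation 1 (Kazimierz, Ludmila, Grzegorz, Danuta) there are 4 shares of (1)/4 = 1/4 each.
Living: Grzegorz — each takes 1/4.
Deceased: Kazimierz, Ludmila, and Danuta. Their combined 3/4 is pooled and carried to generation 2.
At generation 2 (Zofia, Radoslaw, Eliasz, Stanislawa, Franciszka, Waclaw, Halina, Tadeusz) there are 8 shares of (3/4)/8 = 3/32 each.
Living: Zofia, Radoslaw, Eliasz, Stanislawa, Franciszka, Halina, and Tadeusz — each takes 3/32.
Deceased: Waclaw. That 3/32 share is carried to generation 3.
At generation 3 (Mieczyslaw, Czeslaw) there are 2 shares of (3/32)/2 = 3/64 each.
Living: Mieczyslaw and Czeslaw — each takes 3/64.

Czeslaw 3/64; Eliasz 3/32; Franciszka 3/32; Grzegorz 1/4; Halina 3/32; Mieczyslaw 3/64; Radoslaw 3/32; Stanislawa 3/32; Tadeusz 3/32; Zofia 3/32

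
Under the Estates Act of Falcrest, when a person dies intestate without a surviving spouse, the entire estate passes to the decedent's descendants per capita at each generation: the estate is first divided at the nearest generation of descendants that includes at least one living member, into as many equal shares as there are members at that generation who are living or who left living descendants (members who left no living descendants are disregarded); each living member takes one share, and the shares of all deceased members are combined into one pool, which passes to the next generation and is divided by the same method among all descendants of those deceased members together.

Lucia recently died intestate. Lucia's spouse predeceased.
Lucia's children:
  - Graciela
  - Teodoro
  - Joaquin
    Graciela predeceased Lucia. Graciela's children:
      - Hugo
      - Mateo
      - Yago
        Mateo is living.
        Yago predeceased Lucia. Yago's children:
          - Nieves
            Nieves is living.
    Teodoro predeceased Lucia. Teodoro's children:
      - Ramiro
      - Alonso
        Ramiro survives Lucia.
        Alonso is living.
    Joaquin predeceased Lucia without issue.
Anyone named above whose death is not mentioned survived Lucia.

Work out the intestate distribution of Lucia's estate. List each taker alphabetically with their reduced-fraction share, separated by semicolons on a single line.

There is no surviving spouse, so the entire estate passes to Lucia's descendants per capita at each generation.
No one at generation 1 (Graciela, Teodoro) is living; moving to the next generation.
At generation 2 (Hugo, Mateo, Yago, Ramiro, Alonso) there are 5 shares of (1)/5 = 1/5 each.
Living: Hugo, Mateo, Ramiro, and Alonso — each takes 1/5.
Deceased: Yago. That 1/5 share is carried to generation 3.
At generation 3 (Nieves) there are 1 shares of (1/5)/1 = 1/5 each.
Living: Nieves — each takes 1/5.

Alonso 1/5; Hugo 1/5; Mateo 1/5; Nieves 1/5; Ramiro 1/5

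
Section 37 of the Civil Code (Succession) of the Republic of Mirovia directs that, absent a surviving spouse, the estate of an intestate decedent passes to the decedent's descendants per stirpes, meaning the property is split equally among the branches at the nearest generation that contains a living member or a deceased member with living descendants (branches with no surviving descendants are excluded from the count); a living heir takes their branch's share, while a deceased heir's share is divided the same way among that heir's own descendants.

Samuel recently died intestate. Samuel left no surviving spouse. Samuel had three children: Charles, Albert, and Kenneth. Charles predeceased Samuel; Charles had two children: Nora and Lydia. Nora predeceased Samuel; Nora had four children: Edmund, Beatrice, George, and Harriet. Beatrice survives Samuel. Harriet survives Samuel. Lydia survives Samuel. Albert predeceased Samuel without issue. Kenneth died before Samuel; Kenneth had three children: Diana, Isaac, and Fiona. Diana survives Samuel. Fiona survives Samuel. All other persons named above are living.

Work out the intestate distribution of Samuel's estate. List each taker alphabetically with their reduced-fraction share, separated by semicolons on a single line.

There is no surviving spouse, so the entire estate passes to Samuel's descendants per stirpes.
Albert left no surviving issue, so that branch lapses and is disregarded.
The estate is divided into 2 equal shares of 1/2 among Charles, Kenneth.
Charles predeceased; the 1/2 allotted to Charles's branch passes to Charles's issue by representation.
The 1/2 is divided into 2 equal shares of 1/4 among Nora, Lydia.
Nora predeceased; the 1/4 allotted to Nora's branch passes to Nora's issue by representation.
The 1/4 is divided into 4 equal shares of 1/16 among Edmund, Beatrice, George, Harriet.
Edmund is living and takes 1/16.
Beatrice is living and takes 1/16.
George is living and takes 1/16.
Harriet is living and takes 1/16.
Lydia is living and takes 1/4.
Kenneth predeceased; the 1/2 allotted to Kenneth's branch passes to Kenneth's issue by representation.
The 1/2 is divided into 3 equal shares of 1/6 among Diana, Isaac, Fiona.
Diana is living and takes 1/6.
Isaac is living and takes 1/6.
Fiona is living and takes 1/6.

Beatrice 1/16; Diana 1/6; Edmund 1/16; Fiona 1/6; George 1/16; Harriet 1/16; Isaac 1/6; Lydia 1/4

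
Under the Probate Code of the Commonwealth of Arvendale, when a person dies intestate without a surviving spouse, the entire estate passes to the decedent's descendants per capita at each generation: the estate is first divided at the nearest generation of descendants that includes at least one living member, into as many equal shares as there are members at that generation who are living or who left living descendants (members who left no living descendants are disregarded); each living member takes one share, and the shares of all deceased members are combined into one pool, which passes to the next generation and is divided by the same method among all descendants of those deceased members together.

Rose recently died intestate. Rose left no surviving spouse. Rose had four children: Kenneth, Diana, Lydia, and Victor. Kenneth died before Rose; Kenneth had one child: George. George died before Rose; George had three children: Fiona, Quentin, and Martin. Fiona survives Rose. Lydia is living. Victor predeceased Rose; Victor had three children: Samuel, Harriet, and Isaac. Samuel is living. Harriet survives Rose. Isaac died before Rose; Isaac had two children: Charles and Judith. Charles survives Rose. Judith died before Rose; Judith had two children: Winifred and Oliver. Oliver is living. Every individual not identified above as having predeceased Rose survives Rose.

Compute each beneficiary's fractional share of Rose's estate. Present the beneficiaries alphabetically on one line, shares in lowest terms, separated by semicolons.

There is no surviving spouse, so the entire estate passes to Rose's descendants per capita at each generation.
At generation 1 (Kenneth, Diana, Lydia, Victor) there are 4 shares of (1)/4 = 1/4 each.
Living: Diana and Lydia — each takes 1/4.
Deceased: Kenneth and Victor. Their combined 1/2 is pooled and carried to generation 2.
At generation 2 (George, Samuel, Harriet, Isaac) there are 4 shares of (1/2)/4 = 1/8 each.
Living: Samuel and Harriet — each takes 1/8.
Deceased: George and Isaac. Their combined 1/4 is pooled and carried to generation 3.
At generation 3 (Fiona, Quentin, Martin, Charles, Judith) there are 5 shares of (1/4)/5 = 1/20 each.
Living: Fiona, Quentin, Martin, and Charles — each takes 1/20.
Deceased: Judith. That 1/20 share is carried to generation 4.
At generation 4 (Winifred, Oliver) there are 2 shares of (1/20)/2 = 1/40 each.
Living: Winifred and Oliver — each takes 1/40.

Charles 1/20; Diana 1/4; Fiona 1/20; Harriet 1/8; Lydia 1/4; Martin 1/20; Oliver 1/40; Quentin 1/20; Samuel 1/8; Winifred 1/40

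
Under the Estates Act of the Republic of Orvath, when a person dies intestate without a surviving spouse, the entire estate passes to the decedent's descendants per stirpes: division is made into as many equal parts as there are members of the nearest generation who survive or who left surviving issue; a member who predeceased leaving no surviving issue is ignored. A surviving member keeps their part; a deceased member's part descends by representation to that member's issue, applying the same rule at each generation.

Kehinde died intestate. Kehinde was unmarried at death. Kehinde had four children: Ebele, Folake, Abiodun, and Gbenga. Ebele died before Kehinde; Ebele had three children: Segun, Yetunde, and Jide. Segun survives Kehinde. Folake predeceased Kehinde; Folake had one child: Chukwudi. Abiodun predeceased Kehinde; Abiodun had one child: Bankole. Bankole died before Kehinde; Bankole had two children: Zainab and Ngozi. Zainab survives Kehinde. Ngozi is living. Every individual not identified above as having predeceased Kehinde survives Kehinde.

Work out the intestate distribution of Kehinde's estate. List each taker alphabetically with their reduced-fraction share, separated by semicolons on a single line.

There is no surviving spouse, so the entire estate passes to Kehinde's descendants per stirpes.
The estate is divided into 4 equal shares of 1/4 among Ebele, Folake, Abiodun, Gbenga.
Ebele predeceased; the 1/4 allotted to Ebele's branch passes to Ebele's issue by representation.
The 1/4 is divided into 3 equal shares of 1/12 among Segun, Yetunde, Jide.
Segun is living and takes 1/12.
Yetunde is living and takes 1/12.
Jide is living and takes 1/12.
Folake predeceased; the 1/4 allotted to Folake's branch passes to Folake's issue by representation.
Chukwudi is the sole taker at this level and receives the full 1/4.
Abiodun predeceased; the 1/4 allotted to Abiodun's branch passes to Abiodun's issue by representation.
Bankole's line is the sole branch at this level, so the full 1/4 passes to Bankole's issue by representation.
The 1/4 is divided into 2 equal shares of 1/8 among Zainab, Ngozi.
Zainab is living and takes 1/8.
Ngozi is living and takes 1/8.
Gbenga is living and takes 1/4.

Chukwudi 1/4; Gbenga 1/4; Jide 1/12; Ngozi 1/8; Segun 1/12; Yetunde 1/12; Zainab 1/8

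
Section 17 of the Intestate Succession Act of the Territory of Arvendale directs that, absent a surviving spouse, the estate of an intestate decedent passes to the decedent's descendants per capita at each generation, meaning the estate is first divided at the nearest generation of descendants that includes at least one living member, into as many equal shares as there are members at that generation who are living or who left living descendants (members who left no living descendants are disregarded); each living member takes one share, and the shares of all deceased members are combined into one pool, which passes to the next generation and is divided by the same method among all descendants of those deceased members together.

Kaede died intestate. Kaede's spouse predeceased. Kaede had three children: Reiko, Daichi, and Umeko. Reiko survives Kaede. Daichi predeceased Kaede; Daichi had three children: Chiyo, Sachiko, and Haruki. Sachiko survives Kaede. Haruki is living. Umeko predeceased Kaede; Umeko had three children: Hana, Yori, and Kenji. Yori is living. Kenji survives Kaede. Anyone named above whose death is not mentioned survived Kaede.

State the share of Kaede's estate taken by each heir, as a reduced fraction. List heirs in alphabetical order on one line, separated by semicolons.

Chiyo 1/9; Hana 1/9; Haruki 1/9; Kenji 1/9; Reiko 1/3; Sachiko 1/9; Yori 1/9

There is no surviving spouse, so the entire estate passes to Kaede's descendants per capita at each generation.
At generation 1 (Reiko, Daichi, Umeko) there are 3 shares of (1)/3 = 1/3 each.
Living: Reiko — each takes 1/3.
Deceased: Daichi and Umeko. Their combined 2/3 is pooled and carried to generation 2.
At generation 2 (Chiyo, Sachiko, Haruki, Hana, Yori, Kenji) there are 6 shares of (2/3)/6 = 1/9 each.
Living: Chiyo, Sachiko, Haruki, Hana, Yori, and Kenji — each takes 1/9.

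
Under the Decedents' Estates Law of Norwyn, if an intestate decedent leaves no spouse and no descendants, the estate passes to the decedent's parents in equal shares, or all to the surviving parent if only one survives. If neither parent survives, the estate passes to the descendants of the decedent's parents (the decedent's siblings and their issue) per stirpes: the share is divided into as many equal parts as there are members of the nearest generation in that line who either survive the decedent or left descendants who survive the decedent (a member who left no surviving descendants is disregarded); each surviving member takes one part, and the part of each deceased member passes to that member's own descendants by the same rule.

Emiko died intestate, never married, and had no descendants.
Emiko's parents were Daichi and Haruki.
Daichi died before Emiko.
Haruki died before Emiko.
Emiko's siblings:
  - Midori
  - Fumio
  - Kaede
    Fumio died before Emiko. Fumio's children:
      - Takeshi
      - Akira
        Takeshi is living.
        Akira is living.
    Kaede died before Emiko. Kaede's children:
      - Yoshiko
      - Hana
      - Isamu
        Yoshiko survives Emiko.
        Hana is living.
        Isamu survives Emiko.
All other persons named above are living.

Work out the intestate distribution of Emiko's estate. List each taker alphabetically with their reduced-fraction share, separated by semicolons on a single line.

Neither parent survives and there are no descendants, so the estate passes to Emiko's siblings and their issue per stirpes.
The estate is divided into 3 equal shares of 1/3 among Midori, Fumio, Kaede.
Midori is living and takes 1/3.
Fumio predeceased; the 1/3 allotted to Fumio's branch passes to Fumio's issue by representation.
The 1/3 is divided into 2 equal shares of 1/6 among Takeshi, Akira.
Takeshi is living and takes 1/6.
Akira is living and takes 1/6.
Kaede predeceased; the 1/3 allotted to Kaede's branch passes to Kaede's issue by representation.
The 1/3 is divided into 3 equal shares of 1/9 among Yoshiko, Hana, Isamu.
Yoshiko is living and takes 1/9.
Hana is living and takes 1/9.
Isamu is living and takes 1/9.

Akira 1/6; Hana 1/9; Isamu 1/9; Midori 1/3; Takeshi 1/6; Yoshiko 1/9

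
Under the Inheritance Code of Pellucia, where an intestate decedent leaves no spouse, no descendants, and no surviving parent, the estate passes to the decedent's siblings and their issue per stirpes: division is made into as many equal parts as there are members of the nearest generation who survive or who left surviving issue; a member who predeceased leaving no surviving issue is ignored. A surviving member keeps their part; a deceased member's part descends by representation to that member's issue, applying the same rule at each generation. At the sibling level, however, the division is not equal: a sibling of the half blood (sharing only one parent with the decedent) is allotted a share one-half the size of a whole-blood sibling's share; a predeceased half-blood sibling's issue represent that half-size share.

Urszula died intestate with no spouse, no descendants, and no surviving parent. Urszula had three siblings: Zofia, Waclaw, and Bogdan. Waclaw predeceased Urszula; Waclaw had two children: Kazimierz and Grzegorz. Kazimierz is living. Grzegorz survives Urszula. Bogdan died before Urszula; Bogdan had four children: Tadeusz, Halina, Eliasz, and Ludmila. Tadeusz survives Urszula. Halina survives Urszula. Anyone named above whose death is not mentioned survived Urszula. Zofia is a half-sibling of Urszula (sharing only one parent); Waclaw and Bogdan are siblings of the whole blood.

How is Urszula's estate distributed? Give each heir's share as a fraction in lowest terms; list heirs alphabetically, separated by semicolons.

Eliasz 1/10; Grzegorz 1/5; Halina 1/10; Kazimierz 1/5; Ludmila 1/10; Tadeusz 1/10; Zofia 1/5

No spouse, descendants, or parent survives, so the estate passes to Urszula's siblings per stirpes.
Half-blood siblings count for one-half the weight of whole-blood siblings at the initial division.
Dividing 1 in proportion to weights (total weight 5/2): Zofia (weight 1/2) → 1/5; Waclaw (weight 1) → 2/5; Bogdan (weight 1) → 2/5.
Zofia is living and takes 1/5.
Waclaw predeceased; the 2/5 allotted to Waclaw's branch passes to Waclaw's issue by representation.
The 2/5 is divided into 2 equal shares of 1/5 among Kazimierz, Grzegorz.
Kazimierz is living and takes 1/5.
Grzegorz is living and takes 1/5.
Bogdan predeceased; the 2/5 allotted to Bogdan's branch passes to Bogdan's issue by representation.
The 2/5 is divided into 4 equal shares of 1/10 among Tadeusz, Halina, Eliasz, Ludmila.
Tadeusz is living and takes 1/10.
Halina is living and takes 1/10.
Eliasz is living and takes 1/10.
Ludmila is living and takes 1/10.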